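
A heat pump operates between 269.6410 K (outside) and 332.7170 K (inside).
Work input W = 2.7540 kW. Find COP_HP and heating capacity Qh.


COP = 332.7170 / 63.0760 = 5.2749
Qh = 5.2749 * 2.7540 = 14.5270 kW

COP = 5.2749, Qh = 14.5270 kW


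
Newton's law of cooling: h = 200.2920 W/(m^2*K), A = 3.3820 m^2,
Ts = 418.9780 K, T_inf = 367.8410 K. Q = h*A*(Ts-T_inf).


dT = 51.1370 K
Q = 200.2920 * 3.3820 * 51.1370 = 34639.5668 W

34639.5668 W


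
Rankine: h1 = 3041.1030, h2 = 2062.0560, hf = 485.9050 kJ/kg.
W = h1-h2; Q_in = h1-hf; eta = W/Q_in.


W = 979.0470 kJ/kg
Q_in = 2555.1980 kJ/kg
eta = 0.3832 = 38.3159%

eta = 38.3159%


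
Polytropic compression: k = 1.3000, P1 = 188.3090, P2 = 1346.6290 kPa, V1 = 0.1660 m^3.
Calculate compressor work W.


(k-1)/k = 0.2308
(P2/P1)^exp = 1.5746
W = 4.3333 * 188.3090 * 0.1660 * (1.5746 - 1) = 77.8304 kJ

77.8304 kJ


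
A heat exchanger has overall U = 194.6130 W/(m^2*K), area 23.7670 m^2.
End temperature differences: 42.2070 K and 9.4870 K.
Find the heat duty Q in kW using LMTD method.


LMTD = 21.9205 K
Q = 194.6130 * 23.7670 * 21.9205 = 101390.5674 W = 101.3906 kW

101.3906 kW


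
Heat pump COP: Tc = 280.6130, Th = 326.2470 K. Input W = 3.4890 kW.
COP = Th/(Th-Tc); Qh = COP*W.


COP = 326.2470 / 45.6340 = 7.1492
Qh = 7.1492 * 3.4890 = 24.9436 kW

COP = 7.1492, Qh = 24.9436 kW


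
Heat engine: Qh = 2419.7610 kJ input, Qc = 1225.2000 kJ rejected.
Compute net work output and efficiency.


W = 2419.7610 - 1225.2000 = 1194.5610 kJ
eta = 1194.5610 / 2419.7610 = 0.4937 = 49.3669%

W = 1194.5610 kJ, eta = 49.3669%


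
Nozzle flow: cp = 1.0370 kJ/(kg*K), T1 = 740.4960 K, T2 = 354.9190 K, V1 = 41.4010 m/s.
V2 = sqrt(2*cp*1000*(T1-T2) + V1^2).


dT = 385.5770 K
2*cp*1000*dT = 799686.6980
V1^2 = 1714.0428
V2 = sqrt(801400.7408) = 895.2099 m/s

895.2099 m/s


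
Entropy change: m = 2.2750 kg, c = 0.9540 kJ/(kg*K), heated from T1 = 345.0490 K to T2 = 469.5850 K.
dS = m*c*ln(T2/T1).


T2/T1 = 1.3609
ln(T2/T1) = 0.3082
dS = 2.2750 * 0.9540 * 0.3082 = 0.6688 kJ/K

0.6688 kJ/K


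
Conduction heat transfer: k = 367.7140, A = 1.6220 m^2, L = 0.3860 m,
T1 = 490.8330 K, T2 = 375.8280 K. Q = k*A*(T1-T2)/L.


dT = 115.0050 K
Q = 367.7140 * 1.6220 * 115.0050 / 0.3860 = 177701.2295 W

177701.2295 W


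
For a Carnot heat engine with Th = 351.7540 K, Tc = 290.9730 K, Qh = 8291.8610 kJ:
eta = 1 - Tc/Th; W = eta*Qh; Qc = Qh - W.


eta = 1 - 290.9730/351.7540 = 0.1728
W = 0.1728 * 8291.8610 = 1432.7843 kJ
Qc = 8291.8610 - 1432.7843 = 6859.0767 kJ

eta = 17.2794%, W = 1432.7843 kJ, Qc = 6859.0767 kJ


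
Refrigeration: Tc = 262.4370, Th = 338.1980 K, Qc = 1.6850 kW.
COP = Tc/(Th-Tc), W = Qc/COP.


COP = 262.4370 / 75.7610 = 3.4640
W = 1.6850 / 3.4640 = 0.4864 kW

COP = 3.4640, W = 0.4864 kW


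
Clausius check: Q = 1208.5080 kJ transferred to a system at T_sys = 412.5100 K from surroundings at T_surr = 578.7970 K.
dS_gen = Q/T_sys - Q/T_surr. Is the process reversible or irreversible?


dS_sys = 1208.5080/412.5100 = 2.9296 kJ/K
dS_surr = -1208.5080/578.7970 = -2.0880 kJ/K
dS_gen = 2.9296 - 2.0880 = 0.8417 kJ/K (irreversible)

dS_gen = 0.8417 kJ/K, irreversible


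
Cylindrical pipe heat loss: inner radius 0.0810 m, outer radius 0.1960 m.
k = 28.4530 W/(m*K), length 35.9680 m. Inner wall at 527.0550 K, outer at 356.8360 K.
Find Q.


dT = 170.2190 K
ln(ro/ri) = 0.8837
Q = 2*pi*28.4530*35.9680*170.2190 / 0.8837 = 1238637.8721 W

1238637.8721 W


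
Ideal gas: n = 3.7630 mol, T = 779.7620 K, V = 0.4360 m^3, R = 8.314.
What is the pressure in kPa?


P = nRT/V = 3.7630 * 8.314 * 779.7620 / 0.4360
= 24395.3080 / 0.4360 = 55952.5413 Pa = 55.9525 kPa

55.9525 kPa


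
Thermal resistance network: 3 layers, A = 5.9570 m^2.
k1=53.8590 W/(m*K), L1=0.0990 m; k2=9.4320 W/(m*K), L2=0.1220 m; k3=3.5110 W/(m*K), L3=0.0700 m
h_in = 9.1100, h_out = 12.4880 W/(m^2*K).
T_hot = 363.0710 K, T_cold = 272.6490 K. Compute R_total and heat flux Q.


R_conv_in = 1/(9.1100*5.9570) = 0.0184
R_1 = 0.0990/(53.8590*5.9570) = 0.0003
R_2 = 0.1220/(9.4320*5.9570) = 0.0022
R_3 = 0.0700/(3.5110*5.9570) = 0.0033
R_conv_out = 1/(12.4880*5.9570) = 0.0134
R_total = 0.0377 K/W
Q = 90.4220 / 0.0377 = 2398.7006 W

R_total = 0.0377 K/W, Q = 2398.7006 W


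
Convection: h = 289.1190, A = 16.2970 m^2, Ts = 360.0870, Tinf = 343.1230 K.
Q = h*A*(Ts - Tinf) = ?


dT = 16.9640 K
Q = 289.1190 * 16.2970 * 16.9640 = 79930.5060 W

79930.5060 W


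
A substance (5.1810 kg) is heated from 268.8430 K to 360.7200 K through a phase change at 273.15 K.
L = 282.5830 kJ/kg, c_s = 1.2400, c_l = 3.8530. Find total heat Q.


Q1 (sensible, solid) = 5.1810 * 1.2400 * 4.3070 = 27.6701 kJ
Q2 (latent) = 5.1810 * 282.5830 = 1464.0625 kJ
Q3 (sensible, liquid) = 5.1810 * 3.8530 * 87.5700 = 1748.1068 kJ
Q_total = 3239.8393 kJ

3239.8393 kJ


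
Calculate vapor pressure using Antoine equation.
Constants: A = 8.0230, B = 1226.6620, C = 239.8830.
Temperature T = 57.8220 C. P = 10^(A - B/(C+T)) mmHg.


C+T = 297.7050
B/(C+T) = 4.1204
log10(P) = 8.0230 - 4.1204 = 3.9026
P = 10^3.9026 = 7991.0832 mmHg

7991.0832 mmHg


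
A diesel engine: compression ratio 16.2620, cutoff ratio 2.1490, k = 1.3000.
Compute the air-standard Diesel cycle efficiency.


r^(k-1) = 2.3086
rc^k = 2.7034
eta = 0.5060 = 50.6035%

50.6035%


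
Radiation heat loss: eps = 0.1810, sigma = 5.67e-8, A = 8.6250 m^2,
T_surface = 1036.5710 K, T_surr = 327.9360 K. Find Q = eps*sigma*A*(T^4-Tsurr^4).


T^4 = 1.1545e+12
Tsurr^4 = 1.1565e+10
Q = 0.1810 * 5.67e-8 * 8.6250 * 1.1429e+12 = 101168.3029 W

101168.3029 W


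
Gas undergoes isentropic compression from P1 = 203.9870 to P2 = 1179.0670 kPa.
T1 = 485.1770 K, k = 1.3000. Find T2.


(k-1)/k = 0.2308
(P2/P1)^exp = 1.4991
T2 = 485.1770 * 1.4991 = 727.3301 K

727.3301 K


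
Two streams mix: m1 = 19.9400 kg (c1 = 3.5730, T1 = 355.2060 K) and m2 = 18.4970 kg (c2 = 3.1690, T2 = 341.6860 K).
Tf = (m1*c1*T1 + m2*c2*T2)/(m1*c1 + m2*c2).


num = 45335.4776
den = 129.8626
Tf = 349.1034 K

349.1034 K


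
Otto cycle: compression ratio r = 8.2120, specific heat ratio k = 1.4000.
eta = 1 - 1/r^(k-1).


r^(k-1) = 2.3216
eta = 1 - 1/2.3216 = 0.5693 = 56.9255%

56.9255%


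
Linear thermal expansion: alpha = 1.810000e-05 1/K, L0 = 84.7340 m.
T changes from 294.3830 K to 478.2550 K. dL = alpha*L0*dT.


dT = 183.8720 K
dL = 1.810000e-05 * 84.7340 * 183.8720 = 0.282002 m
L_final = 85.016002 m

dL = 0.282002 m


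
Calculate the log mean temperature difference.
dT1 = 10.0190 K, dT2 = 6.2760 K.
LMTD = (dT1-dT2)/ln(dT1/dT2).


dT1/dT2 = 1.5964
ln(dT1/dT2) = 0.4678
LMTD = 3.7430 / 0.4678 = 8.0021 K

8.0021 K


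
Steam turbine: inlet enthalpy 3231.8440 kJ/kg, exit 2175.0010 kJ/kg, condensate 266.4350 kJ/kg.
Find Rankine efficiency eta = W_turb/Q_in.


W = 1056.8430 kJ/kg
Q_in = 2965.4090 kJ/kg
eta = 0.3564 = 35.6390%

eta = 35.6390%


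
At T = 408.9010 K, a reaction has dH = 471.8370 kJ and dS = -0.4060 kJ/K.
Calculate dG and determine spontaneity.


T*dS = 408.9010 * -0.4060 = -166.0138 kJ
dG = 471.8370 + 166.0138 = 637.8508 kJ (non-spontaneous)

dG = 637.8508 kJ, non-spontaneous


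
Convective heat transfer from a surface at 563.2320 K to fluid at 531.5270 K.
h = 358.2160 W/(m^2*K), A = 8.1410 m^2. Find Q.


dT = 31.7050 K
Q = 358.2160 * 8.1410 * 31.7050 = 92459.2768 W

92459.2768 W


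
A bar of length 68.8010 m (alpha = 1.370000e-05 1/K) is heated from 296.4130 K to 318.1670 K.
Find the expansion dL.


dT = 21.7540 K
dL = 1.370000e-05 * 68.8010 * 21.7540 = 0.020505 m
L_final = 68.821505 m

dL = 0.020505 m


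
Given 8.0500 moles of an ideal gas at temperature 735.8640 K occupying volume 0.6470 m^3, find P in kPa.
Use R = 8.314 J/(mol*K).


P = nRT/V = 8.0500 * 8.314 * 735.8640 / 0.6470
= 49249.6850 / 0.6470 = 76120.0696 Pa = 76.1201 kPa

76.1201 kPa


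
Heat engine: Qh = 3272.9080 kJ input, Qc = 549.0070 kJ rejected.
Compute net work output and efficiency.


W = 3272.9080 - 549.0070 = 2723.9010 kJ
eta = 2723.9010 / 3272.9080 = 0.8323 = 83.2257%

W = 2723.9010 kJ, eta = 83.2257%


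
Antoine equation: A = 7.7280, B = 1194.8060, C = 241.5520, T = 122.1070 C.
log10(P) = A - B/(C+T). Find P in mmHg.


C+T = 363.6590
B/(C+T) = 3.2855
log10(P) = 7.7280 - 3.2855 = 4.4425
P = 10^4.4425 = 27700.5265 mmHg

27700.5265 mmHg


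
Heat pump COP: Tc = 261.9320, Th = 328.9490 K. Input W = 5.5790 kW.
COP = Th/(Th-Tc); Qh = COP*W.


COP = 328.9490 / 67.0170 = 4.9084
Qh = 4.9084 * 5.5790 = 27.3842 kW

COP = 4.9084, Qh = 27.3842 kW


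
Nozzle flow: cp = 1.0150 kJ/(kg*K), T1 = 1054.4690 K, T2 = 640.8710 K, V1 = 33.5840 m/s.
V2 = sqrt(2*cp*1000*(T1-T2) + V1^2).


dT = 413.5980 K
2*cp*1000*dT = 839603.9400
V1^2 = 1127.8851
V2 = sqrt(840731.8251) = 916.9143 m/s

916.9143 m/s


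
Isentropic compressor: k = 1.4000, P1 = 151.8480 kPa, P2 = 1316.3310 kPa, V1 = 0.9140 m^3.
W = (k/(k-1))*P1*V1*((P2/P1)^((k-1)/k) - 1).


(k-1)/k = 0.2857
(P2/P1)^exp = 1.8535
W = 3.5000 * 151.8480 * 0.9140 * (1.8535 - 1) = 414.5870 kJ

414.5870 kJ


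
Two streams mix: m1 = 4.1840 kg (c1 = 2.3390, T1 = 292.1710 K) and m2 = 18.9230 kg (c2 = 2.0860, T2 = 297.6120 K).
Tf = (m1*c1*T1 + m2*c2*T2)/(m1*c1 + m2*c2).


num = 14607.0462
den = 49.2598
Tf = 296.5310 K

296.5310 K


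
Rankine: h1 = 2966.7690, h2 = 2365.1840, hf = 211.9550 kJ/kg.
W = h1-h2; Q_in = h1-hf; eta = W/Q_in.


W = 601.5850 kJ/kg
Q_in = 2754.8140 kJ/kg
eta = 0.2184 = 21.8376%

eta = 21.8376%


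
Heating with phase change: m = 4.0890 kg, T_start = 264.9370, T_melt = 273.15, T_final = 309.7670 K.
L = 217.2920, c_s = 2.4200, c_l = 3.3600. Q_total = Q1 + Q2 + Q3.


Q1 (sensible, solid) = 4.0890 * 2.4200 * 8.2130 = 81.2708 kJ
Q2 (latent) = 4.0890 * 217.2920 = 888.5070 kJ
Q3 (sensible, liquid) = 4.0890 * 3.3600 * 36.6170 = 503.0824 kJ
Q_total = 1472.8602 kJ

1472.8602 kJ


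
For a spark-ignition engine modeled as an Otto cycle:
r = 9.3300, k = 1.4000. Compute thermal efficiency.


r^(k-1) = 2.4432
eta = 1 - 1/2.4432 = 0.5907 = 59.0695%

59.0695%


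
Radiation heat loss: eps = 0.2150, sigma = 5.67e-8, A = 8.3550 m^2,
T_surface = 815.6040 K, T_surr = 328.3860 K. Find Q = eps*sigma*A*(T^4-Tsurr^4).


T^4 = 4.4250e+11
Tsurr^4 = 1.1629e+10
Q = 0.2150 * 5.67e-8 * 8.3550 * 4.3088e+11 = 43885.3499 W

43885.3499 W


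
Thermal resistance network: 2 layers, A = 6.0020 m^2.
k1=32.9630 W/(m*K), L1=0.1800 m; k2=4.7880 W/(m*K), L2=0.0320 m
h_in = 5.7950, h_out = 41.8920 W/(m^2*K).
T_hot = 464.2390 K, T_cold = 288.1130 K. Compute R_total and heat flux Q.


R_conv_in = 1/(5.7950*6.0020) = 0.0288
R_1 = 0.1800/(32.9630*6.0020) = 0.0009
R_2 = 0.0320/(4.7880*6.0020) = 0.0011
R_conv_out = 1/(41.8920*6.0020) = 0.0040
R_total = 0.0348 K/W
Q = 176.1260 / 0.0348 = 5068.1796 W

R_total = 0.0348 K/W, Q = 5068.1796 W


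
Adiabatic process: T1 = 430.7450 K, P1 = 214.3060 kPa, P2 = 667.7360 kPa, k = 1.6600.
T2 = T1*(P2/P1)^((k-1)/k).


(k-1)/k = 0.3976
(P2/P1)^exp = 1.5712
T2 = 430.7450 * 1.5712 = 676.7981 K

676.7981 K


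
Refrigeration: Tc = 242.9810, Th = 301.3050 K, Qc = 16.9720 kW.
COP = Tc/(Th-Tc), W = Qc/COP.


COP = 242.9810 / 58.3240 = 4.1661
W = 16.9720 / 4.1661 = 4.0739 kW

COP = 4.1661, W = 4.0739 kW


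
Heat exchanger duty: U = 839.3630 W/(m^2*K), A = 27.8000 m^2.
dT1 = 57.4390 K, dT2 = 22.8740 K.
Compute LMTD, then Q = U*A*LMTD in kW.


LMTD = 37.5412 K
Q = 839.3630 * 27.8000 * 37.5412 = 875996.4880 W = 875.9965 kW

875.9965 kW


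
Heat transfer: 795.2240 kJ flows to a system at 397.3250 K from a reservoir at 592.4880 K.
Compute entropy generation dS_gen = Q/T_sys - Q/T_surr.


dS_sys = 795.2240/397.3250 = 2.0014 kJ/K
dS_surr = -795.2240/592.4880 = -1.3422 kJ/K
dS_gen = 2.0014 - 1.3422 = 0.6593 kJ/K (irreversible)

dS_gen = 0.6593 kJ/K, irreversible


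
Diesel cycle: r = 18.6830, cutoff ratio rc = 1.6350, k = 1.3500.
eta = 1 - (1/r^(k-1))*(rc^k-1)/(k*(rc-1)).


r^(k-1) = 2.7862
rc^k = 1.9420
eta = 0.6056 = 60.5600%

60.5600%


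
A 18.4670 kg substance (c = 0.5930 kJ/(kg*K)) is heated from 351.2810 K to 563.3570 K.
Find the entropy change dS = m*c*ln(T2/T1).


T2/T1 = 1.6037
ln(T2/T1) = 0.4723
dS = 18.4670 * 0.5930 * 0.4723 = 5.1724 kJ/K

5.1724 kJ/K


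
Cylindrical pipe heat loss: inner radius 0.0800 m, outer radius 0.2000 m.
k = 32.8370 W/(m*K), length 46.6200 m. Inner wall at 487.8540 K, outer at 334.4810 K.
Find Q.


dT = 153.3730 K
ln(ro/ri) = 0.9163
Q = 2*pi*32.8370*46.6200*153.3730 / 0.9163 = 1610019.8454 W

1610019.8454 W


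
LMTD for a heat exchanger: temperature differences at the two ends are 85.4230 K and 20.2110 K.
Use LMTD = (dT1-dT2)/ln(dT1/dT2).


dT1/dT2 = 4.2266
ln(dT1/dT2) = 1.4414
LMTD = 65.2120 / 1.4414 = 45.2425 K

45.2425 K


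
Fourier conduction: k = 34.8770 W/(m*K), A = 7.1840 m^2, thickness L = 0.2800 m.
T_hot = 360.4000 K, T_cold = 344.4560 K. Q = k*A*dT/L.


dT = 15.9440 K
Q = 34.8770 * 7.1840 * 15.9440 / 0.2800 = 14267.3955 W

14267.3955 W


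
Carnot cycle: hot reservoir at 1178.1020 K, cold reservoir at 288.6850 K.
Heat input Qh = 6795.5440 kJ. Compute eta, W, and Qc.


eta = 1 - 288.6850/1178.1020 = 0.7550
W = 0.7550 * 6795.5440 = 5130.3473 kJ
Qc = 6795.5440 - 5130.3473 = 1665.1967 kJ

eta = 75.4958%, W = 5130.3473 kJ, Qc = 1665.1967 kJ


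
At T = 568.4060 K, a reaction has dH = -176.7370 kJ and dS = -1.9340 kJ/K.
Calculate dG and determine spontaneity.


T*dS = 568.4060 * -1.9340 = -1099.2972 kJ
dG = -176.7370 + 1099.2972 = 922.5602 kJ (non-spontaneous)

dG = 922.5602 kJ, non-spontaneous


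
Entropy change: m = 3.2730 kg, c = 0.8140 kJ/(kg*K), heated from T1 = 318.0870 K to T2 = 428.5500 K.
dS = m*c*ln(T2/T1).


T2/T1 = 1.3473
ln(T2/T1) = 0.2981
dS = 3.2730 * 0.8140 * 0.2981 = 0.7942 kJ/K

0.7942 kJ/K


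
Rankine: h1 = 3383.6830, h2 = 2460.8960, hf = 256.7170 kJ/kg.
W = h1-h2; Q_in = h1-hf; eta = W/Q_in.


W = 922.7870 kJ/kg
Q_in = 3126.9660 kJ/kg
eta = 0.2951 = 29.5106%

eta = 29.5106%


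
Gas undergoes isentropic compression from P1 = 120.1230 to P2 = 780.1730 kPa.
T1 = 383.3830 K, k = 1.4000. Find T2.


(k-1)/k = 0.2857
(P2/P1)^exp = 1.7067
T2 = 383.3830 * 1.7067 = 654.3260 K

654.3260 K


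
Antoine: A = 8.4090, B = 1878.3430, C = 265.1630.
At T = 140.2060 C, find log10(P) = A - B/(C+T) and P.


C+T = 405.3690
B/(C+T) = 4.6337
log10(P) = 8.4090 - 4.6337 = 3.7753
P = 10^3.7753 = 5961.2568 mmHg

5961.2568 mmHg


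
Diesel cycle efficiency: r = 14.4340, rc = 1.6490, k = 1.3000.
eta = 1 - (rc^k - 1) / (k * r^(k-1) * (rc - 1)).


r^(k-1) = 2.2275
rc^k = 1.9160
eta = 0.5126 = 51.2614%

51.2614%


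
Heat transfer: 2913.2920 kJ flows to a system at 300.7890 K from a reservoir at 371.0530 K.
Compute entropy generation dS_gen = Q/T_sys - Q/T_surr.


dS_sys = 2913.2920/300.7890 = 9.6855 kJ/K
dS_surr = -2913.2920/371.0530 = -7.8514 kJ/K
dS_gen = 9.6855 - 7.8514 = 1.8341 kJ/K (irreversible)

dS_gen = 1.8341 kJ/K, irreversible


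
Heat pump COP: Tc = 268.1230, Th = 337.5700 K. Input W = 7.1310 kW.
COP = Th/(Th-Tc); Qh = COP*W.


COP = 337.5700 / 69.4470 = 4.8608
Qh = 4.8608 * 7.1310 = 34.6626 kW

COP = 4.8608, Qh = 34.6626 kW


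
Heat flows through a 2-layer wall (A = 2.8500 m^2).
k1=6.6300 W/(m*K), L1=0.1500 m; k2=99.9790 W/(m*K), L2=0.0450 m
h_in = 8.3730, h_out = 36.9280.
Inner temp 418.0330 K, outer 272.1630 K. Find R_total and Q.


R_conv_in = 1/(8.3730*2.8500) = 0.0419
R_1 = 0.1500/(6.6300*2.8500) = 0.0079
R_2 = 0.0450/(99.9790*2.8500) = 0.0002
R_conv_out = 1/(36.9280*2.8500) = 0.0095
R_total = 0.0595 K/W
Q = 145.8700 / 0.0595 = 2451.4411 W

R_total = 0.0595 K/W, Q = 2451.4411 W


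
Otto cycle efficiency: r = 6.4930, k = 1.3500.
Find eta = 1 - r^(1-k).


r^(k-1) = 1.9247
eta = 1 - 1/1.9247 = 0.4804 = 48.0430%

48.0430%


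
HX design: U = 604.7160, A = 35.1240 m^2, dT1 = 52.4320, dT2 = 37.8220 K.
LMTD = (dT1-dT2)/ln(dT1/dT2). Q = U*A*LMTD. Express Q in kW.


LMTD = 44.7300 K
Q = 604.7160 * 35.1240 * 44.7300 = 950068.0094 W = 950.0680 kW

950.0680 kW


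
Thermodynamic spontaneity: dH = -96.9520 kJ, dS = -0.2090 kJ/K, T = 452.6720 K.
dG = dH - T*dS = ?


T*dS = 452.6720 * -0.2090 = -94.6084 kJ
dG = -96.9520 + 94.6084 = -2.3436 kJ (spontaneous)

dG = -2.3436 kJ, spontaneous


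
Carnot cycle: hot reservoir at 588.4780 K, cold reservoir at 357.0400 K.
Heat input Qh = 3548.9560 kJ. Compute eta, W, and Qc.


eta = 1 - 357.0400/588.4780 = 0.3933
W = 0.3933 * 3548.9560 = 1395.7417 kJ
Qc = 3548.9560 - 1395.7417 = 2153.2143 kJ

eta = 39.3282%, W = 1395.7417 kJ, Qc = 2153.2143 kJ


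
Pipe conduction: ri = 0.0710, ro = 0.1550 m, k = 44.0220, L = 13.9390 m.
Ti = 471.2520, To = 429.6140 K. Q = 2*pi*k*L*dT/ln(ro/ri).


dT = 41.6380 K
ln(ro/ri) = 0.7807
Q = 2*pi*44.0220*13.9390*41.6380 / 0.7807 = 205618.3036 W

205618.3036 W


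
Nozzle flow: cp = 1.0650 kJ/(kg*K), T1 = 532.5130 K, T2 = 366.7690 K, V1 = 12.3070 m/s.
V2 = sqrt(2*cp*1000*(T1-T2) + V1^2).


dT = 165.7440 K
2*cp*1000*dT = 353034.7200
V1^2 = 151.4622
V2 = sqrt(353186.1822) = 594.2947 m/s

594.2947 m/s


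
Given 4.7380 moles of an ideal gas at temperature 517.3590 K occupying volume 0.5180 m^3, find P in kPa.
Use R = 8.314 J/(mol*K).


P = nRT/V = 4.7380 * 8.314 * 517.3590 / 0.5180
= 20379.6671 / 0.5180 = 39342.9866 Pa = 39.3430 kPa

39.3430 kPa


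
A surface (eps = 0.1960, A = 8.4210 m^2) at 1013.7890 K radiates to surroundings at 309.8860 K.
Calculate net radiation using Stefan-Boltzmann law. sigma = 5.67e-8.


T^4 = 1.0563e+12
Tsurr^4 = 9.2216e+09
Q = 0.1960 * 5.67e-8 * 8.4210 * 1.0471e+12 = 97990.7384 W

97990.7384 W


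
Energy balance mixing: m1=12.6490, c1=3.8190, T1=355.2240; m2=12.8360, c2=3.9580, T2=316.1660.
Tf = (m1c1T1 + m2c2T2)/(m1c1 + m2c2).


num = 33222.4174
den = 99.1114
Tf = 335.2027 K

335.2027 K


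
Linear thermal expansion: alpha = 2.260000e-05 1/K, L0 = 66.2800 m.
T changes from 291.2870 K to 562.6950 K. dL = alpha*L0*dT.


dT = 271.4080 K
dL = 2.260000e-05 * 66.2800 * 271.4080 = 0.406550 m
L_final = 66.686550 m

dL = 0.406550 m


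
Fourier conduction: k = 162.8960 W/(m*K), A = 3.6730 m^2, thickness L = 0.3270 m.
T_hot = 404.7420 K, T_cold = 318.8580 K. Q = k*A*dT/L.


dT = 85.8840 K
Q = 162.8960 * 3.6730 * 85.8840 / 0.3270 = 157143.2964 W

157143.2964 W


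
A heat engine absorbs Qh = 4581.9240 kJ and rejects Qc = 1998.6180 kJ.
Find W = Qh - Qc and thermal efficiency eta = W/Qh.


W = 4581.9240 - 1998.6180 = 2583.3060 kJ
eta = 2583.3060 / 4581.9240 = 0.5638 = 56.3804%

W = 2583.3060 kJ, eta = 56.3804%


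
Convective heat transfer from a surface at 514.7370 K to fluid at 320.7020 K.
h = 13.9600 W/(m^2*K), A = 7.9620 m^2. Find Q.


dT = 194.0350 K
Q = 13.9600 * 7.9620 * 194.0350 = 21566.8971 W

21566.8971 W


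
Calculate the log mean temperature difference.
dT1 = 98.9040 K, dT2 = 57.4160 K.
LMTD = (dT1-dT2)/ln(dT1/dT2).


dT1/dT2 = 1.7226
ln(dT1/dT2) = 0.5438
LMTD = 41.4880 / 0.5438 = 76.2890 K

76.2890 K


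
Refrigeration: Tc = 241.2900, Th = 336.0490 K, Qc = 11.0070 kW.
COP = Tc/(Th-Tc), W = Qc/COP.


COP = 241.2900 / 94.7590 = 2.5464
W = 11.0070 / 2.5464 = 4.3227 kW

COP = 2.5464, W = 4.3227 kW


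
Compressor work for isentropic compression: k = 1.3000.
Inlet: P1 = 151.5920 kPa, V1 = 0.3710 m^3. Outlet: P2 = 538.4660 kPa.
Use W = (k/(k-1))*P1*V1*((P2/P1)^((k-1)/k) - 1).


(k-1)/k = 0.2308
(P2/P1)^exp = 1.3398
W = 4.3333 * 151.5920 * 0.3710 * (1.3398 - 1) = 82.8082 kJ

82.8082 kJ


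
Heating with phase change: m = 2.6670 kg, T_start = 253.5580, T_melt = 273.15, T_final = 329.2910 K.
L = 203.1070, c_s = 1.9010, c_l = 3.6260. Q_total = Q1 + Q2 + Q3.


Q1 (sensible, solid) = 2.6670 * 1.9010 * 19.5920 = 99.3308 kJ
Q2 (latent) = 2.6670 * 203.1070 = 541.6864 kJ
Q3 (sensible, liquid) = 2.6670 * 3.6260 * 56.1410 = 542.9139 kJ
Q_total = 1183.9311 kJ

1183.9311 kJ


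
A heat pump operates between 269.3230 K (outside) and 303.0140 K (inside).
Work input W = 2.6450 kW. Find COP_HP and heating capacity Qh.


COP = 303.0140 / 33.6910 = 8.9939
Qh = 8.9939 * 2.6450 = 23.7889 kW

COP = 8.9939, Qh = 23.7889 kW


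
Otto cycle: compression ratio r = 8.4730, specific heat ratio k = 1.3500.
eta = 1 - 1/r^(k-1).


r^(k-1) = 2.1126
eta = 1 - 1/2.1126 = 0.5266 = 52.6645%

52.6645%


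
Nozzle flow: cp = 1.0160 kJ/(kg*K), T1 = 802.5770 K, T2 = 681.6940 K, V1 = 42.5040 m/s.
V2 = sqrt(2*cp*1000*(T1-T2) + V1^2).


dT = 120.8830 K
2*cp*1000*dT = 245634.2560
V1^2 = 1806.5900
V2 = sqrt(247440.8460) = 497.4343 m/s

497.4343 m/s


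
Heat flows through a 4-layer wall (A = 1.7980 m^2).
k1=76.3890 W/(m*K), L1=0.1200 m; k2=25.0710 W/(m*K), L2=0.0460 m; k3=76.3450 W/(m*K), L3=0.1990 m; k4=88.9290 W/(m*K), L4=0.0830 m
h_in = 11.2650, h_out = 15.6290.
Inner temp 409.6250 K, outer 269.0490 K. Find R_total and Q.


R_conv_in = 1/(11.2650*1.7980) = 0.0494
R_1 = 0.1200/(76.3890*1.7980) = 0.0009
R_2 = 0.0460/(25.0710*1.7980) = 0.0010
R_3 = 0.1990/(76.3450*1.7980) = 0.0014
R_4 = 0.0830/(88.9290*1.7980) = 0.0005
R_conv_out = 1/(15.6290*1.7980) = 0.0356
R_total = 0.0888 K/W
Q = 140.5760 / 0.0888 = 1582.6927 W

R_total = 0.0888 K/W, Q = 1582.6927 W


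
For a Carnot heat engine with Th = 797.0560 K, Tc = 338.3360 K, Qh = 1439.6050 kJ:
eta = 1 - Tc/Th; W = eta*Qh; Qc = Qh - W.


eta = 1 - 338.3360/797.0560 = 0.5755
W = 0.5755 * 1439.6050 = 828.5185 kJ
Qc = 1439.6050 - 828.5185 = 611.0865 kJ

eta = 57.5518%, W = 828.5185 kJ, Qc = 611.0865 kJ


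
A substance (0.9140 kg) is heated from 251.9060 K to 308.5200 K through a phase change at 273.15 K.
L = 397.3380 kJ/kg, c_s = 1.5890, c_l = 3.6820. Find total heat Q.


Q1 (sensible, solid) = 0.9140 * 1.5890 * 21.2440 = 30.8536 kJ
Q2 (latent) = 0.9140 * 397.3380 = 363.1669 kJ
Q3 (sensible, liquid) = 0.9140 * 3.6820 * 35.3700 = 119.0324 kJ
Q_total = 513.0529 kJ

513.0529 kJ


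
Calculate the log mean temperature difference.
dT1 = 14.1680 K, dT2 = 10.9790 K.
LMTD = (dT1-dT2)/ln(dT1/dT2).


dT1/dT2 = 1.2905
ln(dT1/dT2) = 0.2550
LMTD = 3.1890 / 0.2550 = 12.5058 K

12.5058 K


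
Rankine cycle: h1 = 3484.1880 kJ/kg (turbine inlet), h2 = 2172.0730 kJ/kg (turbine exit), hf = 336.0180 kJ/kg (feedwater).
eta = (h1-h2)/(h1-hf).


W = 1312.1150 kJ/kg
Q_in = 3148.1700 kJ/kg
eta = 0.4168 = 41.6787%

eta = 41.6787%


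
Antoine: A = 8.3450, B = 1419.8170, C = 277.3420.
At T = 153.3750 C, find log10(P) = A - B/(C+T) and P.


C+T = 430.7170
B/(C+T) = 3.2964
log10(P) = 8.3450 - 3.2964 = 5.0486
P = 10^5.0486 = 111839.8462 mmHg

111839.8462 mmHg


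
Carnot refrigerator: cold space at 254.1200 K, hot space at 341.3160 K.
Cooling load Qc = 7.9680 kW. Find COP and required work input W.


COP = 254.1200 / 87.1960 = 2.9144
W = 7.9680 / 2.9144 = 2.7341 kW

COP = 2.9144, W = 2.7341 kW


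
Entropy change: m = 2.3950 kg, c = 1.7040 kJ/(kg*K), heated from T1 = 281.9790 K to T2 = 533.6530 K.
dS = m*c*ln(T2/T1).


T2/T1 = 1.8925
ln(T2/T1) = 0.6379
dS = 2.3950 * 1.7040 * 0.6379 = 2.6034 kJ/K

2.6034 kJ/K


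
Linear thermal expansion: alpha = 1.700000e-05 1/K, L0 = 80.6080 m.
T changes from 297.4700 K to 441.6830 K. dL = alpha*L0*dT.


dT = 144.2130 K
dL = 1.700000e-05 * 80.6080 * 144.2130 = 0.197620 m
L_final = 80.805620 m

dL = 0.197620 m


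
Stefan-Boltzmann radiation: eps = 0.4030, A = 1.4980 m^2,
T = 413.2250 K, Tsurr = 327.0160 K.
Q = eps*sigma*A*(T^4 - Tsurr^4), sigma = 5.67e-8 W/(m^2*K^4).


T^4 = 2.9157e+10
Tsurr^4 = 1.1436e+10
Q = 0.4030 * 5.67e-8 * 1.4980 * 1.7721e+10 = 606.5865 W

606.5865 W


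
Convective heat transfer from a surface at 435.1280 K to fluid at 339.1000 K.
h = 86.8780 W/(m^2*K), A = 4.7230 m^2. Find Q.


dT = 96.0280 K
Q = 86.8780 * 4.7230 * 96.0280 = 39402.6693 W

39402.6693 W


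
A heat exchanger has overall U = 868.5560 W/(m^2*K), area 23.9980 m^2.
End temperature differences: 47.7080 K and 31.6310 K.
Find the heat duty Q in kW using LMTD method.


LMTD = 39.1205 K
Q = 868.5560 * 23.9980 * 39.1205 = 815411.4478 W = 815.4114 kW

815.4114 kW


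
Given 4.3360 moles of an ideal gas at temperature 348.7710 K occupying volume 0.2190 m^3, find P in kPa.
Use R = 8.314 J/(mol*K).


P = nRT/V = 4.3360 * 8.314 * 348.7710 / 0.2190
= 12573.0216 / 0.2190 = 57411.0573 Pa = 57.4111 kPa

57.4111 kPa


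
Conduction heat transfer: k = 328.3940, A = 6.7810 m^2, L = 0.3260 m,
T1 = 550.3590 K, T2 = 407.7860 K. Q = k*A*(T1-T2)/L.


dT = 142.5730 K
Q = 328.3940 * 6.7810 * 142.5730 / 0.3260 = 973887.1734 W

973887.1734 W


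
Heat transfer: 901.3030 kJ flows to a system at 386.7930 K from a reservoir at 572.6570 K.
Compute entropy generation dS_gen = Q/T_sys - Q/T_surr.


dS_sys = 901.3030/386.7930 = 2.3302 kJ/K
dS_surr = -901.3030/572.6570 = -1.5739 kJ/K
dS_gen = 2.3302 - 1.5739 = 0.7563 kJ/K (irreversible)

dS_gen = 0.7563 kJ/K, irreversible


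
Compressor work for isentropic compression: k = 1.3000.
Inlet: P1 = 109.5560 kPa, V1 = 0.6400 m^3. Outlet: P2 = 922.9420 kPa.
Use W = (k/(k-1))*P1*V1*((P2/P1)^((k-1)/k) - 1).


(k-1)/k = 0.2308
(P2/P1)^exp = 1.6353
W = 4.3333 * 109.5560 * 0.6400 * (1.6353 - 1) = 193.0132 kJ

193.0132 kJ


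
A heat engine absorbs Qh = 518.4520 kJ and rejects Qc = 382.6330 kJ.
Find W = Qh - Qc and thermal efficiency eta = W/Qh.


W = 518.4520 - 382.6330 = 135.8190 kJ
eta = 135.8190 / 518.4520 = 0.2620 = 26.1970%

W = 135.8190 kJ, eta = 26.1970%


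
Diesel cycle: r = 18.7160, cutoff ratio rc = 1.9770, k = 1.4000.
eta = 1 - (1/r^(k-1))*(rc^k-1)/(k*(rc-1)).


r^(k-1) = 3.2276
rc^k = 2.5966
eta = 0.6383 = 63.8344%

63.8344%


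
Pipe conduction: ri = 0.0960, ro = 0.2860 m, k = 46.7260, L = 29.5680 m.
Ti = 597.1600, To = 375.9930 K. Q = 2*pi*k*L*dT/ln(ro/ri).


dT = 221.1670 K
ln(ro/ri) = 1.0916
Q = 2*pi*46.7260*29.5680*221.1670 / 1.0916 = 1758732.8233 W

1758732.8233 W


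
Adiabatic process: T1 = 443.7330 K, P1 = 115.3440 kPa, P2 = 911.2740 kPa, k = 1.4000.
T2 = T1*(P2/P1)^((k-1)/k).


(k-1)/k = 0.2857
(P2/P1)^exp = 1.8050
T2 = 443.7330 * 1.8050 = 800.9295 K

800.9295 K


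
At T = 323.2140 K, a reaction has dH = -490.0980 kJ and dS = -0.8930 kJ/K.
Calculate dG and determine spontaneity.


T*dS = 323.2140 * -0.8930 = -288.6301 kJ
dG = -490.0980 + 288.6301 = -201.4679 kJ (spontaneous)

dG = -201.4679 kJ, spontaneous


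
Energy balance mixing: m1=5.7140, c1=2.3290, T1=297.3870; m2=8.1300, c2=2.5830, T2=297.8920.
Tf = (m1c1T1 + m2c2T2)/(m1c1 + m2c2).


num = 10213.2677
den = 34.3077
Tf = 297.6961 K

297.6961 K


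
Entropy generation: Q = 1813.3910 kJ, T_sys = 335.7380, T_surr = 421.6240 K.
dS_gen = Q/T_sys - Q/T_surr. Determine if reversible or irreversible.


dS_sys = 1813.3910/335.7380 = 5.4012 kJ/K
dS_surr = -1813.3910/421.6240 = -4.3010 kJ/K
dS_gen = 5.4012 - 4.3010 = 1.1002 kJ/K (irreversible)

dS_gen = 1.1002 kJ/K, irreversible


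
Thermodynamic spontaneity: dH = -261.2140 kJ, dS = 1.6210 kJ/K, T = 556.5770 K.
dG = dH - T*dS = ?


T*dS = 556.5770 * 1.6210 = 902.2113 kJ
dG = -261.2140 - 902.2113 = -1163.4253 kJ (spontaneous)

dG = -1163.4253 kJ, spontaneous


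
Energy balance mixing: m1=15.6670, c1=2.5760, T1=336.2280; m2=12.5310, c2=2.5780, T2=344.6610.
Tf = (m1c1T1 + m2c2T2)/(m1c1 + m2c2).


num = 24703.7995
den = 72.6631
Tf = 339.9772 K

339.9772 K


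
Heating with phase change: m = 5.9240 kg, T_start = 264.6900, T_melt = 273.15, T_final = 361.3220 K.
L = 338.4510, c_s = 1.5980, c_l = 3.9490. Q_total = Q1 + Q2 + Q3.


Q1 (sensible, solid) = 5.9240 * 1.5980 * 8.4600 = 80.0870 kJ
Q2 (latent) = 5.9240 * 338.4510 = 2004.9837 kJ
Q3 (sensible, liquid) = 5.9240 * 3.9490 * 88.1720 = 2062.6848 kJ
Q_total = 4147.7556 kJ

4147.7556 kJ


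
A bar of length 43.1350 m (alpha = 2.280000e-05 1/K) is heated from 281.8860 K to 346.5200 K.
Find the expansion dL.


dT = 64.6340 K
dL = 2.280000e-05 * 43.1350 * 64.6340 = 0.063566 m
L_final = 43.198566 m

dL = 0.063566 m


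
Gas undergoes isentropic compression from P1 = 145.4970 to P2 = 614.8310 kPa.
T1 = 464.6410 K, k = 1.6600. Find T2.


(k-1)/k = 0.3976
(P2/P1)^exp = 1.7736
T2 = 464.6410 * 1.7736 = 824.0812 K

824.0812 K


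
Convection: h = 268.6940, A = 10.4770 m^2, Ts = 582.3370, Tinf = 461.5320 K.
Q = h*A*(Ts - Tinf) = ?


dT = 120.8050 K
Q = 268.6940 * 10.4770 * 120.8050 = 340079.0057 W

340079.0057 W


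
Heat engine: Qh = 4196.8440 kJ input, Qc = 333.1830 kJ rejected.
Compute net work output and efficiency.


W = 4196.8440 - 333.1830 = 3863.6610 kJ
eta = 3863.6610 / 4196.8440 = 0.9206 = 92.0611%

W = 3863.6610 kJ, eta = 92.0611%


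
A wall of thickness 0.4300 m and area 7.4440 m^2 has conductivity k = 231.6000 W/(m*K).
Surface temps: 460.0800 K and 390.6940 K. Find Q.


dT = 69.3860 K
Q = 231.6000 * 7.4440 * 69.3860 / 0.4300 = 278194.3566 W

278194.3566 W


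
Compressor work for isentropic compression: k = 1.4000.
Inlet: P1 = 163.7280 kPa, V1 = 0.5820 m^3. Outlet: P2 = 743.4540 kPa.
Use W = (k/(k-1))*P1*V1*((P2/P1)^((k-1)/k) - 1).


(k-1)/k = 0.2857
(P2/P1)^exp = 1.5408
W = 3.5000 * 163.7280 * 0.5820 * (1.5408 - 1) = 180.3708 kJ

180.3708 kJ


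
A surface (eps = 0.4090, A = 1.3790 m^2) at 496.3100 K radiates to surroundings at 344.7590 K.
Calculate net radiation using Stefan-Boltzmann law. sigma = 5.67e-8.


T^4 = 6.0675e+10
Tsurr^4 = 1.4127e+10
Q = 0.4090 * 5.67e-8 * 1.3790 * 4.6548e+10 = 1488.5756 W

1488.5756 W


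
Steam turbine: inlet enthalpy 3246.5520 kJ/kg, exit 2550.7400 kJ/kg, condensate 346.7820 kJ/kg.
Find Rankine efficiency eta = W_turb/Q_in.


W = 695.8120 kJ/kg
Q_in = 2899.7700 kJ/kg
eta = 0.2400 = 23.9954%

eta = 23.9954%


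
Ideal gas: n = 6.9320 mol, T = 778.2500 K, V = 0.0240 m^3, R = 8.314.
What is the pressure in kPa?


P = nRT/V = 6.9320 * 8.314 * 778.2500 / 0.0240
= 44852.6083 / 0.0240 = 1868858.6794 Pa = 1868.8587 kPa

1868.8587 kPa


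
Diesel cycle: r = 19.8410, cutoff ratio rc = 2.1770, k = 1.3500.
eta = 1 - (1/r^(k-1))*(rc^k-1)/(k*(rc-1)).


r^(k-1) = 2.8454
rc^k = 2.8583
eta = 0.5890 = 58.8983%

58.8983%


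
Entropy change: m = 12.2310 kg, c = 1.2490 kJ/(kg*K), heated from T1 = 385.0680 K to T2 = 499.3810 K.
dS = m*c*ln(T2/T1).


T2/T1 = 1.2969
ln(T2/T1) = 0.2599
dS = 12.2310 * 1.2490 * 0.2599 = 3.9711 kJ/K

3.9711 kJ/K


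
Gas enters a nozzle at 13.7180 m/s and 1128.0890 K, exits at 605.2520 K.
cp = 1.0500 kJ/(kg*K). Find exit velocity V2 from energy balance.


dT = 522.8370 K
2*cp*1000*dT = 1097957.7000
V1^2 = 188.1835
V2 = sqrt(1098145.8835) = 1047.9246 m/s

1047.9246 m/s


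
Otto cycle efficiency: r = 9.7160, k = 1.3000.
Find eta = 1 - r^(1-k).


r^(k-1) = 1.9781
eta = 1 - 1/1.9781 = 0.4945 = 49.4462%

49.4462%


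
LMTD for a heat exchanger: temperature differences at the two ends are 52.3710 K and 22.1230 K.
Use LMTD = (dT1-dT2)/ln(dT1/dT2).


dT1/dT2 = 2.3673
ln(dT1/dT2) = 0.8617
LMTD = 30.2480 / 0.8617 = 35.1013 K

35.1013 K


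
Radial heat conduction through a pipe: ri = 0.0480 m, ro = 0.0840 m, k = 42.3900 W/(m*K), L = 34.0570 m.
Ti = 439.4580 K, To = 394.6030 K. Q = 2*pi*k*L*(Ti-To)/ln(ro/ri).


dT = 44.8550 K
ln(ro/ri) = 0.5596
Q = 2*pi*42.3900*34.0570*44.8550 / 0.5596 = 727060.5438 W

727060.5438 W


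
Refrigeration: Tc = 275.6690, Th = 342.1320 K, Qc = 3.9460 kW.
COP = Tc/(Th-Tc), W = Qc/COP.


COP = 275.6690 / 66.4630 = 4.1477
W = 3.9460 / 4.1477 = 0.9514 kW

COP = 4.1477, W = 0.9514 kW


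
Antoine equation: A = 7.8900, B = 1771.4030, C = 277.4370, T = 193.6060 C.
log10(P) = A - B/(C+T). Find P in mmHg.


C+T = 471.0430
B/(C+T) = 3.7606
log10(P) = 7.8900 - 3.7606 = 4.1294
P = 10^4.1294 = 13471.0911 mmHg

13471.0911 mmHg


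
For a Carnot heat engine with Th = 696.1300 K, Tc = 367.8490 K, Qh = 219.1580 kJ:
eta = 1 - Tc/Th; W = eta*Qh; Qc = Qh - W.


eta = 1 - 367.8490/696.1300 = 0.4716
W = 0.4716 * 219.1580 = 103.3505 kJ
Qc = 219.1580 - 103.3505 = 115.8075 kJ

eta = 47.1580%, W = 103.3505 kJ, Qc = 115.8075 kJ


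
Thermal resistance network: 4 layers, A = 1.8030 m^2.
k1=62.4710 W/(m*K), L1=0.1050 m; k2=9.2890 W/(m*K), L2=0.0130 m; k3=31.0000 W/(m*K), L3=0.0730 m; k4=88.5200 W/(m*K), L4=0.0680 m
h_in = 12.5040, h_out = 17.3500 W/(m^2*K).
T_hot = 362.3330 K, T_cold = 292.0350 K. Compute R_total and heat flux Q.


R_conv_in = 1/(12.5040*1.8030) = 0.0444
R_1 = 0.1050/(62.4710*1.8030) = 0.0009
R_2 = 0.0130/(9.2890*1.8030) = 0.0008
R_3 = 0.0730/(31.0000*1.8030) = 0.0013
R_4 = 0.0680/(88.5200*1.8030) = 0.0004
R_conv_out = 1/(17.3500*1.8030) = 0.0320
R_total = 0.0798 K/W
Q = 70.2980 / 0.0798 = 881.3242 W

R_total = 0.0798 K/W, Q = 881.3242 W


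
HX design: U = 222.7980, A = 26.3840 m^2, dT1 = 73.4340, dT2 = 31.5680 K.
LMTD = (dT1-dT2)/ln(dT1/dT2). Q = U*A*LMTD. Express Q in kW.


LMTD = 49.5900 K
Q = 222.7980 * 26.3840 * 49.5900 = 291504.9128 W = 291.5049 kW

291.5049 kW


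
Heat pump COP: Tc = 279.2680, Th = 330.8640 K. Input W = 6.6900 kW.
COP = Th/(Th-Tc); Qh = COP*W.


COP = 330.8640 / 51.5960 = 6.4126
Qh = 6.4126 * 6.6900 = 42.9002 kW

COP = 6.4126, Qh = 42.9002 kW


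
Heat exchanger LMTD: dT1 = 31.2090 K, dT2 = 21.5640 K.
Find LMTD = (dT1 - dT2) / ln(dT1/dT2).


dT1/dT2 = 1.4473
ln(dT1/dT2) = 0.3697
LMTD = 9.6450 / 0.3697 = 26.0900 K

26.0900 K


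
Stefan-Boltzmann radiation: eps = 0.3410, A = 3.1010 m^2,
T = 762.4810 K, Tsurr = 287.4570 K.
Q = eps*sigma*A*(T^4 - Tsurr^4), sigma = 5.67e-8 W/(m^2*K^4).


T^4 = 3.3800e+11
Tsurr^4 = 6.8280e+09
Q = 0.3410 * 5.67e-8 * 3.1010 * 3.3117e+11 = 19856.0221 W

19856.0221 W


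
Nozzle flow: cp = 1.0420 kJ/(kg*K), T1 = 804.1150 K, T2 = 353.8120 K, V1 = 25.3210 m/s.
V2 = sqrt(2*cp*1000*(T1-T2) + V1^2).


dT = 450.3030 K
2*cp*1000*dT = 938431.4520
V1^2 = 641.1530
V2 = sqrt(939072.6050) = 969.0576 m/s

969.0576 m/s


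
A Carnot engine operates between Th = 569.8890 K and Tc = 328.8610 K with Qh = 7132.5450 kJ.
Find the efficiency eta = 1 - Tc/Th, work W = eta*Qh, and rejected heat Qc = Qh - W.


eta = 1 - 328.8610/569.8890 = 0.4229
W = 0.4229 * 7132.5450 = 3016.6279 kJ
Qc = 7132.5450 - 3016.6279 = 4115.9171 kJ

eta = 42.2939%, W = 3016.6279 kJ, Qc = 4115.9171 kJ


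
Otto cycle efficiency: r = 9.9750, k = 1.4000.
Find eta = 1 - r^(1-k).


r^(k-1) = 2.5094
eta = 1 - 1/2.5094 = 0.6015 = 60.1494%

60.1494%


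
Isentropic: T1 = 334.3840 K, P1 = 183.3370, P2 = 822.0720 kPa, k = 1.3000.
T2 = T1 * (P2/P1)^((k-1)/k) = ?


(k-1)/k = 0.2308
(P2/P1)^exp = 1.4138
T2 = 334.3840 * 1.4138 = 472.7467 K

472.7467 K


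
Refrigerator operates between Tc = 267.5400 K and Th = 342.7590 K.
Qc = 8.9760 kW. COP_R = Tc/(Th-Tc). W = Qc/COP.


COP = 267.5400 / 75.2190 = 3.5568
W = 8.9760 / 3.5568 = 2.5236 kW

COP = 3.5568, W = 2.5236 kW


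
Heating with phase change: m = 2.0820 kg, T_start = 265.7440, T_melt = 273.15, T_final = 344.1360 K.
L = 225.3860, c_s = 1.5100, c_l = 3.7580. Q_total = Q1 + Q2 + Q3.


Q1 (sensible, solid) = 2.0820 * 1.5100 * 7.4060 = 23.2831 kJ
Q2 (latent) = 2.0820 * 225.3860 = 469.2537 kJ
Q3 (sensible, liquid) = 2.0820 * 3.7580 * 70.9860 = 555.4055 kJ
Q_total = 1047.9423 kJ

1047.9423 kJ


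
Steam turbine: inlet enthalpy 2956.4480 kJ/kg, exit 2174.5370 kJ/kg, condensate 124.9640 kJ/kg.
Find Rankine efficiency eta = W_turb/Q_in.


W = 781.9110 kJ/kg
Q_in = 2831.4840 kJ/kg
eta = 0.2761 = 27.6149%

eta = 27.6149%


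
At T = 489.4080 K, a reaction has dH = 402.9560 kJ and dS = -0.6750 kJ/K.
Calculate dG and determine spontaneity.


T*dS = 489.4080 * -0.6750 = -330.3504 kJ
dG = 402.9560 + 330.3504 = 733.3064 kJ (non-spontaneous)

dG = 733.3064 kJ, non-spontaneous


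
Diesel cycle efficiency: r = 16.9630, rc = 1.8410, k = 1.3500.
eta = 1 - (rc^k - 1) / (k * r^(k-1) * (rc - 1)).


r^(k-1) = 2.6936
rc^k = 2.2794
eta = 0.5816 = 58.1636%

58.1636%


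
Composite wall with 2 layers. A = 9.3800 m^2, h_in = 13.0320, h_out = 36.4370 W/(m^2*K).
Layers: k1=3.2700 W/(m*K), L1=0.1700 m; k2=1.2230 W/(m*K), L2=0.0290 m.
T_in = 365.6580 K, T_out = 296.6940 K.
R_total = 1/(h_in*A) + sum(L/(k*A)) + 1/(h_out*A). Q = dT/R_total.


R_conv_in = 1/(13.0320*9.3800) = 0.0082
R_1 = 0.1700/(3.2700*9.3800) = 0.0055
R_2 = 0.0290/(1.2230*9.3800) = 0.0025
R_conv_out = 1/(36.4370*9.3800) = 0.0029
R_total = 0.0192 K/W
Q = 68.9640 / 0.0192 = 3596.2126 W

R_total = 0.0192 K/W, Q = 3596.2126 W


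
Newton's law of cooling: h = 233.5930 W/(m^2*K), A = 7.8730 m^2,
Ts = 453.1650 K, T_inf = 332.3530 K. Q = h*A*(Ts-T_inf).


dT = 120.8120 K
Q = 233.5930 * 7.8730 * 120.8120 = 222182.6538 W

222182.6538 W


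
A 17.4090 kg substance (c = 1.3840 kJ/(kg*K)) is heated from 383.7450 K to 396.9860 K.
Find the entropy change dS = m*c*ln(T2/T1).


T2/T1 = 1.0345
ln(T2/T1) = 0.0339
dS = 17.4090 * 1.3840 * 0.0339 = 0.8173 kJ/K

0.8173 kJ/K


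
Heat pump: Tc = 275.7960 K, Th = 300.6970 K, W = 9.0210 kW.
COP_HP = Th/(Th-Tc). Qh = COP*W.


COP = 300.6970 / 24.9010 = 12.0757
Qh = 12.0757 * 9.0210 = 108.9349 kW

COP = 12.0757, Qh = 108.9349 kW


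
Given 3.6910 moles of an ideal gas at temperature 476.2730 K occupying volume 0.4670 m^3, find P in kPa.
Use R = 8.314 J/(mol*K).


P = nRT/V = 3.6910 * 8.314 * 476.2730 / 0.4670
= 14615.3772 / 0.4670 = 31296.3109 Pa = 31.2963 kPa

31.2963 kPa


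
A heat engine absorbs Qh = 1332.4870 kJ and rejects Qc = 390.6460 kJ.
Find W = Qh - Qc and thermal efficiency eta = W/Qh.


W = 1332.4870 - 390.6460 = 941.8410 kJ
eta = 941.8410 / 1332.4870 = 0.7068 = 70.6829%

W = 941.8410 kJ, eta = 70.6829%


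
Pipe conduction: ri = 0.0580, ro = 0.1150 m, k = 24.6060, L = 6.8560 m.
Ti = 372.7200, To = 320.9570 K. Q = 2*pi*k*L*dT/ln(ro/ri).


dT = 51.7630 K
ln(ro/ri) = 0.6845
Q = 2*pi*24.6060*6.8560*51.7630 / 0.6845 = 80157.5782 W

80157.5782 W


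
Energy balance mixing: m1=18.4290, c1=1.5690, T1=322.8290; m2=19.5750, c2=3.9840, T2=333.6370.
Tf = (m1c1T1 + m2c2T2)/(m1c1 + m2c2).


num = 35353.9151
den = 106.9019
Tf = 330.7136 K

330.7136 K


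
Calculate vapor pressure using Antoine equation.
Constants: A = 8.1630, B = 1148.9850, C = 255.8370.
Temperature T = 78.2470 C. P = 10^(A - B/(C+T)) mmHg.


C+T = 334.0840
B/(C+T) = 3.4392
log10(P) = 8.1630 - 3.4392 = 4.7238
P = 10^4.7238 = 52940.7514 mmHg

52940.7514 mmHg


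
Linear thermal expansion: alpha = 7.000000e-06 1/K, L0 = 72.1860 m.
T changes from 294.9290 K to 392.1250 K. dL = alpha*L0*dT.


dT = 97.1960 K
dL = 7.000000e-06 * 72.1860 * 97.1960 = 0.049113 m
L_final = 72.235113 m

dL = 0.049113 m


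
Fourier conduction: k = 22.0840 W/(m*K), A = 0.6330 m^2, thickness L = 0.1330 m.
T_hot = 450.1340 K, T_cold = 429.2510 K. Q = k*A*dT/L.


dT = 20.8830 K
Q = 22.0840 * 0.6330 * 20.8830 / 0.1330 = 2194.9402 W

2194.9402 W


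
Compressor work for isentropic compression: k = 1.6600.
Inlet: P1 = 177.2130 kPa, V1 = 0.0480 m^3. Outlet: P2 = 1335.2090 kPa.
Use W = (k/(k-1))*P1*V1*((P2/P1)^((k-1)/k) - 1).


(k-1)/k = 0.3976
(P2/P1)^exp = 2.2321
W = 2.5152 * 177.2130 * 0.0480 * (2.2321 - 1) = 26.3595 kJ

26.3595 kJ


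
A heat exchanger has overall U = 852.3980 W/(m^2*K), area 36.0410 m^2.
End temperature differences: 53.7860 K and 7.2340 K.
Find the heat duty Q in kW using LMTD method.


LMTD = 23.2038 K
Q = 852.3980 * 36.0410 * 23.2038 = 712851.0770 W = 712.8511 kW

712.8511 kW


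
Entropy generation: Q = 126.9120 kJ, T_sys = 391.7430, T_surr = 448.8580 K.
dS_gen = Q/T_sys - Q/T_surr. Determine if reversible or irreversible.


dS_sys = 126.9120/391.7430 = 0.3240 kJ/K
dS_surr = -126.9120/448.8580 = -0.2827 kJ/K
dS_gen = 0.3240 - 0.2827 = 0.0412 kJ/K (irreversible)

dS_gen = 0.0412 kJ/K, irreversible


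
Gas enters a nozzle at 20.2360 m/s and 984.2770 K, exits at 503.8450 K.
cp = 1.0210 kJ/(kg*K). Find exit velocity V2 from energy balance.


dT = 480.4320 K
2*cp*1000*dT = 981042.1440
V1^2 = 409.4957
V2 = sqrt(981451.6397) = 990.6824 m/s

990.6824 m/s
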